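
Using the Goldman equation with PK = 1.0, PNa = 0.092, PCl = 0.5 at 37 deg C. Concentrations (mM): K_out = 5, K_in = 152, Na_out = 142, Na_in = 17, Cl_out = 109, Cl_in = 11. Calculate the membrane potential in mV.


Vm = (RT/F)*ln((PK*Ko + PNa*Nao + PCl*Cli)/(PK*Ki + PNa*Nai + PCl*Clo))
Numer = 23.564, Denom = 208.064
Vm = -58.21 mV


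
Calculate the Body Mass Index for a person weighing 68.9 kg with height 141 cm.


BMI = weight / height^2
height = 141 cm = 1.41 m
BMI = 68.9 / 1.41^2
BMI = 34.66 kg/m^2


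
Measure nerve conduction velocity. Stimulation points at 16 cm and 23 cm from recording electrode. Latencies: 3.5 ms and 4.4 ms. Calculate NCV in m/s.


Distance = (23 - 16) / 100 = 0.07 m
dt = (4.4 - 3.5) / 1000 = 9.0000e-04 s
NCV = dist / dt = 77.78 m/s


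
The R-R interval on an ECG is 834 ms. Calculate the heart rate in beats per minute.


HR = 60 / RR_interval(s)
RR = 834 ms = 0.834 s
HR = 60 / 0.834 = 71.94 bpm


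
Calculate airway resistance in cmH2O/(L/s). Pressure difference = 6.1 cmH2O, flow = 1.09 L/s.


R = dP / flow
R = 6.1 / 1.09
R = 5.596 cmH2O/(L/s)


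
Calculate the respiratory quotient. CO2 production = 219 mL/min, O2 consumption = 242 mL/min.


RQ = VCO2 / VO2
RQ = 219 / 242
RQ = 0.905


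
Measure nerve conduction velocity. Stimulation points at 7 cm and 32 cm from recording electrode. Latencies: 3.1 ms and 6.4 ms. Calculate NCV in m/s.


Distance = (32 - 7) / 100 = 0.25 m
dt = (6.4 - 3.1) / 1000 = 0.0033 s
NCV = dist / dt = 75.76 m/s


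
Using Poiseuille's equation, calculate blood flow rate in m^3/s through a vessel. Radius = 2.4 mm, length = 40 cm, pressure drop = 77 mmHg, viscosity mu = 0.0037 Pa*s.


Q = pi*r^4*dP / (8*mu*L)
r = 0.0024 m, L = 0.4 m
dP = 77 mmHg = 10265.794 Pa
Q = 9.0372e-05 m^3/s


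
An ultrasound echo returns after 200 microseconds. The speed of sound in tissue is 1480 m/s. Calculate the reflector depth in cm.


depth = c * t / 2
t = 200 us = 2.0000e-04 s
depth = 1480 * 2.0000e-04 / 2
depth = 0.148 m = 14.8 cm


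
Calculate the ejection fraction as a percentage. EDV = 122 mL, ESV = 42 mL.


SV = EDV - ESV = 122 - 42 = 80 mL
EF = SV/EDV * 100 = 80/122 * 100
EF = 65.57%


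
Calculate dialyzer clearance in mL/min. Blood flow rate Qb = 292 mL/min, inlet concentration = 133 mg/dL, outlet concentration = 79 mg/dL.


K = Qb * (Cb_in - Cb_out) / Cb_in
K = 292 * (133 - 79) / 133
K = 118.6 mL/min


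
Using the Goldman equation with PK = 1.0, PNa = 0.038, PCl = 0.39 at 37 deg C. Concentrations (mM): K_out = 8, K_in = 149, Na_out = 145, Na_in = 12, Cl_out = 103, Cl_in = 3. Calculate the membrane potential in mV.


Vm = (RT/F)*ln((PK*Ko + PNa*Nao + PCl*Cli)/(PK*Ki + PNa*Nai + PCl*Clo))
Numer = 14.68, Denom = 189.626
Vm = -68.38 mV


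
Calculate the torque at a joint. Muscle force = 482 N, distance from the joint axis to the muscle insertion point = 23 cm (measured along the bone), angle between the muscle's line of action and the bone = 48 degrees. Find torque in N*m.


Torque = F * d * sin(theta)   (moment arm = d*sin(theta))
d = 23 cm = 0.23 m
Torque = 482 * 0.23 * sin(48)
Torque = 82.39 N*m


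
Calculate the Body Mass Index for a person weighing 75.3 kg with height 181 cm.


BMI = weight / height^2
height = 181 cm = 1.81 m
BMI = 75.3 / 1.81^2
BMI = 22.98 kg/m^2


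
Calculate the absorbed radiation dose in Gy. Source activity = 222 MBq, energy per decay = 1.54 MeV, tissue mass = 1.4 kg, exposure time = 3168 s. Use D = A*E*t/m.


A = 222 MBq = 2.2200e+08 Bq
E = 1.54 MeV = 2.46708e-13 J
D = A*E*t/m = 2.2200e+08*2.46708e-13*3168/1.4
D = 0.1239 Gy


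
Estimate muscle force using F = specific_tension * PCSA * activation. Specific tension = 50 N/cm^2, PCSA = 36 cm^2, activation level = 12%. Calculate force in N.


F = sigma * PCSA * activation
F = 50 * 36 * 0.12
F = 216 N


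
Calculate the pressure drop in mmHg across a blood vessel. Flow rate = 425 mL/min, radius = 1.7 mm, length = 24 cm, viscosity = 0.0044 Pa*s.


dP = 8*mu*L*Q / (pi*r^4)
Q = 425 mL/min = 7.08333e-06 m^3/s
dP = 2280.58 Pa = 2280.58 / 133.322 mmHg = 17.11 mmHg


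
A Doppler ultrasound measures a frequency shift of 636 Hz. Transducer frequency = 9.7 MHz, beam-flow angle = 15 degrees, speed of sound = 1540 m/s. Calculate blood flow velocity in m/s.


v = fd * c / (2 * f0 * cos(theta))
v = 636 * 1540 / (2 * 9.7000e+06 * cos(15))
v = 0.05227 m/s


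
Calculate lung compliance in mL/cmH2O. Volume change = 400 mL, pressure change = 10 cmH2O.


C = dV / dP
C = 400 / 10
C = 40 mL/cmH2O


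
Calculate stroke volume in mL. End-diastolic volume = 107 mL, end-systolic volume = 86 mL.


SV = EDV - ESV
SV = 107 - 86
SV = 21 mL


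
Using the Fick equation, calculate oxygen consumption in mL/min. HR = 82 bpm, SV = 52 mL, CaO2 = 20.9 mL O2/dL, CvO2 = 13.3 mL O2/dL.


CO = HR*SV = 82*52/1000 = 4.264 L/min
a-v O2 diff = 20.9 - 13.3 = 7.6 mL/dL
VO2 = CO * (CaO2-CvO2) * 10 dL/L
VO2 = 4.264 * 7.6 * 10
VO2 = 324.1 mL/min


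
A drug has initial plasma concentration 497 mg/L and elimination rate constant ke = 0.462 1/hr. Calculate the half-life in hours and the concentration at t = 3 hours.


t_half = ln(2) / ke = 0.693147 / 0.462 = 1.5 hr
C(t) = C0 * exp(-ke*t) = 497 * exp(-0.462*3)
C(3) = 124.3 mg/L


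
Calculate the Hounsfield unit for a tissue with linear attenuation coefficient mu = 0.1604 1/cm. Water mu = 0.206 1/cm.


HU = ((mu_tissue - mu_water) / mu_water) * 1000
HU = ((0.1604 - 0.206) / 0.206) * 1000
HU = -221.4


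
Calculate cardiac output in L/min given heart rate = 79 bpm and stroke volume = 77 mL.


CO = HR * SV
CO = 79 * 77 / 1000
CO = 6.083 L/min


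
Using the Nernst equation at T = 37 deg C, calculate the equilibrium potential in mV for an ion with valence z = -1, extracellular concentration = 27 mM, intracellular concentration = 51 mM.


E = (RT/(zF)) * ln(C_out/C_in)
T = 37 + 273.15 = 310.15 K
E = (8.314 * 310.15 / (-1 * 96485)) * ln(27/51)
E = 17 mV


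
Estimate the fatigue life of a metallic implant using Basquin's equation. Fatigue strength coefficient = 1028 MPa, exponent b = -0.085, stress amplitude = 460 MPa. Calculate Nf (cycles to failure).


sigma_a = sigma_f' * (2Nf)^b
2Nf = (sigma_a/sigma_f')^(1/b)
2Nf = (460/1028)^(1/-0.085)
2Nf = 12842.524
Nf = 6421


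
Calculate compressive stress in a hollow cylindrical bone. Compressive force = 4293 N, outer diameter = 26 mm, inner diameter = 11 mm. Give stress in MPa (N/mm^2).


A = pi*(r_o^2 - r_i^2)
r_o = 13 mm, r_i = 5.5 mm
A = 435.896 mm^2
sigma = F/A = 4293 / 435.896
sigma = 9.849 MPa


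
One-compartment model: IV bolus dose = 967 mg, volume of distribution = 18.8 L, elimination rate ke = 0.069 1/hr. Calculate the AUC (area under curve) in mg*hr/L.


C0 = Dose/Vd = 967/18.8 = 51.4362 mg/L
AUC = C0/ke = 51.4362/0.069
AUC = 745.5 mg*hr/L


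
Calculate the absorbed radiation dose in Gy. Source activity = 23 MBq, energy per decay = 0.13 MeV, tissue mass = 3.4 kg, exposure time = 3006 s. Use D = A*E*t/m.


A = 23 MBq = 2.3000e+07 Bq
E = 0.13 MeV = 2.0826e-14 J
D = A*E*t/m = 2.3000e+07*2.0826e-14*3006/3.4
D = 4.2349e-04 Gy


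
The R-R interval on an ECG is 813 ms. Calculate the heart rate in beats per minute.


HR = 60 / RR_interval(s)
RR = 813 ms = 0.813 s
HR = 60 / 0.813 = 73.8 bpm


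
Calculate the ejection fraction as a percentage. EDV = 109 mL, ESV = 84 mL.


SV = EDV - ESV = 109 - 84 = 25 mL
EF = SV/EDV * 100 = 25/109 * 100
EF = 22.94%


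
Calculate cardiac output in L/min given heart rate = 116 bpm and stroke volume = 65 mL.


CO = HR * SV
CO = 116 * 65 / 1000
CO = 7.54 L/min


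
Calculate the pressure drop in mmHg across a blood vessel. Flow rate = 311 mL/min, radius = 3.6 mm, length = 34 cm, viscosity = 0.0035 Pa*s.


dP = 8*mu*L*Q / (pi*r^4)
Q = 311 mL/min = 5.18333e-06 m^3/s
dP = 93.516 Pa = 93.516 / 133.322 mmHg = 0.7014 mmHg


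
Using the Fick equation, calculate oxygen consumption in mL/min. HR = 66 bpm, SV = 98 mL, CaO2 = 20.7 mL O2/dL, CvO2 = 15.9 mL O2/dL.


CO = HR*SV = 66*98/1000 = 6.468 L/min
a-v O2 diff = 20.7 - 15.9 = 4.8 mL/dL
VO2 = CO * (CaO2-CvO2) * 10 dL/L
VO2 = 6.468 * 4.8 * 10
VO2 = 310.5 mL/min


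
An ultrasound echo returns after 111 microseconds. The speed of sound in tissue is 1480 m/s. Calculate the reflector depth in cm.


depth = c * t / 2
t = 111 us = 1.1100e-04 s
depth = 1480 * 1.1100e-04 / 2
depth = 0.08214 m = 8.214 cm


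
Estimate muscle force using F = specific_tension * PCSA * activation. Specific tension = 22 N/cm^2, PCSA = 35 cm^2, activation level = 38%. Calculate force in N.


F = sigma * PCSA * activation
F = 22 * 35 * 0.38
F = 292.6 N


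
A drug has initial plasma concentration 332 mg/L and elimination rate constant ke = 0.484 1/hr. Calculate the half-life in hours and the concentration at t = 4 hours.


t_half = ln(2) / ke = 0.693147 / 0.484 = 1.432 hr
C(t) = C0 * exp(-ke*t) = 332 * exp(-0.484*4)
C(4) = 47.9 mg/L


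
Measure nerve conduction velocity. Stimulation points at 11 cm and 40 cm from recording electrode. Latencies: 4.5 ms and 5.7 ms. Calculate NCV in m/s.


Distance = (40 - 11) / 100 = 0.29 m
dt = (5.7 - 4.5) / 1000 = 0.0012 s
NCV = dist / dt = 241.7 m/s


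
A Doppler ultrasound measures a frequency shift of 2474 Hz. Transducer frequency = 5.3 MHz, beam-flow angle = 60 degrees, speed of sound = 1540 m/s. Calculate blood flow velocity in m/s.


v = fd * c / (2 * f0 * cos(theta))
v = 2474 * 1540 / (2 * 5.3000e+06 * cos(60))
v = 0.7189 m/s


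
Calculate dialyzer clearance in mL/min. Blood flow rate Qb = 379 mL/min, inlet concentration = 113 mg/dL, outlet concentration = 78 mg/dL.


K = Qb * (Cb_in - Cb_out) / Cb_in
K = 379 * (113 - 78) / 113
K = 117.4 mL/min


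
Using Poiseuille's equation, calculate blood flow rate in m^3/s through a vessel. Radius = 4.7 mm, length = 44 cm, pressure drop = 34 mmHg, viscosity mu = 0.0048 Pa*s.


Q = pi*r^4*dP / (8*mu*L)
r = 0.0047 m, L = 0.44 m
dP = 34 mmHg = 4532.948 Pa
Q = 4.1128e-04 m^3/s


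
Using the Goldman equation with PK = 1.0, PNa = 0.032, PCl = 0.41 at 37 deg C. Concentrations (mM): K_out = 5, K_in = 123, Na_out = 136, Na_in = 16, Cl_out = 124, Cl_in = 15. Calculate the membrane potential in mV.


Vm = (RT/F)*ln((PK*Ko + PNa*Nao + PCl*Cli)/(PK*Ki + PNa*Nai + PCl*Clo))
Numer = 15.502, Denom = 174.352
Vm = -64.68 mV


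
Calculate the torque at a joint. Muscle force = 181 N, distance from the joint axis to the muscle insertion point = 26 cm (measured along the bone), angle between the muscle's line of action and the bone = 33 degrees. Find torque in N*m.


Torque = F * d * sin(theta)   (moment arm = d*sin(theta))
d = 26 cm = 0.26 m
Torque = 181 * 0.26 * sin(33)
Torque = 25.63 N*m


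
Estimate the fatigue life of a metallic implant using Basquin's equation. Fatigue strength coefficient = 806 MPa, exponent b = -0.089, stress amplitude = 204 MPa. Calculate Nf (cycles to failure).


sigma_a = sigma_f' * (2Nf)^b
2Nf = (sigma_a/sigma_f')^(1/b)
2Nf = (204/806)^(1/-0.089)
2Nf = 5064646.6
Nf = 2.5323e+06


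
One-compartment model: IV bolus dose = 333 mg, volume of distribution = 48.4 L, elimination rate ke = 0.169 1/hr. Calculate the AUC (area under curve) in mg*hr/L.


C0 = Dose/Vd = 333/48.4 = 6.88017 mg/L
AUC = C0/ke = 6.88017/0.169
AUC = 40.71 mg*hr/L


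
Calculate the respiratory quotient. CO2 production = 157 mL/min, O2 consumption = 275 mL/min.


RQ = VCO2 / VO2
RQ = 157 / 275
RQ = 0.5709


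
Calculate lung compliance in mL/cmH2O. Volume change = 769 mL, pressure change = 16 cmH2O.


C = dV / dP
C = 769 / 16
C = 48.06 mL/cmH2O


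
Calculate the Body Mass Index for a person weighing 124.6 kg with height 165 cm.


BMI = weight / height^2
height = 165 cm = 1.65 m
BMI = 124.6 / 1.65^2
BMI = 45.77 kg/m^2


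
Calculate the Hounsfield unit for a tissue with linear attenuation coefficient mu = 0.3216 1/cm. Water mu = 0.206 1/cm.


HU = ((mu_tissue - mu_water) / mu_water) * 1000
HU = ((0.3216 - 0.206) / 0.206) * 1000
HU = 561.2


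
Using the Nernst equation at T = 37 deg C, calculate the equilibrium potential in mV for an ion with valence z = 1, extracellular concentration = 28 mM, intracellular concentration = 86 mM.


E = (RT/(zF)) * ln(C_out/C_in)
T = 37 + 273.15 = 310.15 K
E = (8.314 * 310.15 / (1 * 96485)) * ln(28/86)
E = -29.99 mV


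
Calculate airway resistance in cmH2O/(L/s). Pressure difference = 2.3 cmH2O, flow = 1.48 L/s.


R = dP / flow
R = 2.3 / 1.48
R = 1.554 cmH2O/(L/s)


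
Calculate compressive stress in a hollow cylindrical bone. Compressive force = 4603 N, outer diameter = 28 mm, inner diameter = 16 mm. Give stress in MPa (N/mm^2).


A = pi*(r_o^2 - r_i^2)
r_o = 14 mm, r_i = 8 mm
A = 414.69 mm^2
sigma = F/A = 4603 / 414.69
sigma = 11.1 MPa


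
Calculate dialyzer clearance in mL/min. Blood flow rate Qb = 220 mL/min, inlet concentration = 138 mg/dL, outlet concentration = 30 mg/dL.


K = Qb * (Cb_in - Cb_out) / Cb_in
K = 220 * (138 - 30) / 138
K = 172.2 mL/min


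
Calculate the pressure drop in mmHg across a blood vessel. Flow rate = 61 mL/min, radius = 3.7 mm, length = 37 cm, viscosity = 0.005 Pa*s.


dP = 8*mu*L*Q / (pi*r^4)
Q = 61 mL/min = 1.01667e-06 m^3/s
dP = 25.5555 Pa = 25.5555 / 133.322 mmHg = 0.1917 mmHg


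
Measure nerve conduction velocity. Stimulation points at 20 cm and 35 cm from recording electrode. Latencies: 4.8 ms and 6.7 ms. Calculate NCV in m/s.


Distance = (35 - 20) / 100 = 0.15 m
dt = (6.7 - 4.8) / 1000 = 0.0019 s
NCV = dist / dt = 78.95 m/s


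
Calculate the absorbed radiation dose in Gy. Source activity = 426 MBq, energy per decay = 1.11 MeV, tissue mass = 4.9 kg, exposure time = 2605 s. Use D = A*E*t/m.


A = 426 MBq = 4.2600e+08 Bq
E = 1.11 MeV = 1.77822e-13 J
D = A*E*t/m = 4.2600e+08*1.77822e-13*2605/4.9
D = 0.04027 Gy


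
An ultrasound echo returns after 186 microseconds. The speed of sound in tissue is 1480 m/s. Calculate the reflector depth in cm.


depth = c * t / 2
t = 186 us = 1.8600e-04 s
depth = 1480 * 1.8600e-04 / 2
depth = 0.13764 m = 13.764 cm


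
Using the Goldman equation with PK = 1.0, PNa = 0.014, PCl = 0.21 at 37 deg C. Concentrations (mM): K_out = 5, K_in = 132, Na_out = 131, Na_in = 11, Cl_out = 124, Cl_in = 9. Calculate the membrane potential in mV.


Vm = (RT/F)*ln((PK*Ko + PNa*Nao + PCl*Cli)/(PK*Ki + PNa*Nai + PCl*Clo))
Numer = 8.724, Denom = 158.194
Vm = -77.44 mV


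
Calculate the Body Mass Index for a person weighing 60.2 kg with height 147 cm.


BMI = weight / height^2
height = 147 cm = 1.47 m
BMI = 60.2 / 1.47^2
BMI = 27.86 kg/m^2


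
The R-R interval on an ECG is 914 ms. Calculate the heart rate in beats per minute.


HR = 60 / RR_interval(s)
RR = 914 ms = 0.914 s
HR = 60 / 0.914 = 65.65 bpm


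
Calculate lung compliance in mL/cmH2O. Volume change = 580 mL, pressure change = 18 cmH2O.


C = dV / dP
C = 580 / 18
C = 32.22 mL/cmH2O


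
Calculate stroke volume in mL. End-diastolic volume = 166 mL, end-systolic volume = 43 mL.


SV = EDV - ESV
SV = 166 - 43
SV = 123 mL


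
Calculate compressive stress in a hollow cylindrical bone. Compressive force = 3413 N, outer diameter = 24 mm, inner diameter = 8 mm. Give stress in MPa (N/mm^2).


A = pi*(r_o^2 - r_i^2)
r_o = 12 mm, r_i = 4 mm
A = 402.124 mm^2
sigma = F/A = 3413 / 402.124
sigma = 8.487 MPa


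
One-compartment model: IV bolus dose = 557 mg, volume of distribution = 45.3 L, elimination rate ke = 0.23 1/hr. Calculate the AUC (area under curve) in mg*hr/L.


C0 = Dose/Vd = 557/45.3 = 12.2958 mg/L
AUC = C0/ke = 12.2958/0.23
AUC = 53.46 mg*hr/L


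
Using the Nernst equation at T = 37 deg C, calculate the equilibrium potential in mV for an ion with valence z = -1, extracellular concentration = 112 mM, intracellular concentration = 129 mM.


E = (RT/(zF)) * ln(C_out/C_in)
T = 37 + 273.15 = 310.15 K
E = (8.314 * 310.15 / (-1 * 96485)) * ln(112/129)
E = 3.777 mV


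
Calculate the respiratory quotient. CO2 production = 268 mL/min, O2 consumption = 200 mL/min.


RQ = VCO2 / VO2
RQ = 268 / 200
RQ = 1.34


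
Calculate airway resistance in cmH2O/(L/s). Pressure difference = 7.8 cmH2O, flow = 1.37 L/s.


R = dP / flow
R = 7.8 / 1.37
R = 5.693 cmH2O/(L/s)


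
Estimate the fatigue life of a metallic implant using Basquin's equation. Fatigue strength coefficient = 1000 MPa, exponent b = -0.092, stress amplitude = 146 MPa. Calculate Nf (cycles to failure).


sigma_a = sigma_f' * (2Nf)^b
2Nf = (sigma_a/sigma_f')^(1/b)
2Nf = (146/1000)^(1/-0.092)
2Nf = 1.2109358e+09
Nf = 6.0547e+08


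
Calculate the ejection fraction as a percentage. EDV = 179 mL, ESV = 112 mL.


SV = EDV - ESV = 179 - 112 = 67 mL
EF = SV/EDV * 100 = 67/179 * 100
EF = 37.43%


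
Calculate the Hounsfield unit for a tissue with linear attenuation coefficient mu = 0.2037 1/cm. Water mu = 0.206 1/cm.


HU = ((mu_tissue - mu_water) / mu_water) * 1000
HU = ((0.2037 - 0.206) / 0.206) * 1000
HU = -11.17


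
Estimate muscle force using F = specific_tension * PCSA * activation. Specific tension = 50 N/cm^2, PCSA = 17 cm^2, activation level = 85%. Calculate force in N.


F = sigma * PCSA * activation
F = 50 * 17 * 0.85
F = 722.5 N


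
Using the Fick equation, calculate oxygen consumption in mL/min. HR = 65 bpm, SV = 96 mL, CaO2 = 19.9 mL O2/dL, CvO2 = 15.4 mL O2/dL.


CO = HR*SV = 65*96/1000 = 6.24 L/min
a-v O2 diff = 19.9 - 15.4 = 4.5 mL/dL
VO2 = CO * (CaO2-CvO2) * 10 dL/L
VO2 = 6.24 * 4.5 * 10
VO2 = 280.8 mL/min


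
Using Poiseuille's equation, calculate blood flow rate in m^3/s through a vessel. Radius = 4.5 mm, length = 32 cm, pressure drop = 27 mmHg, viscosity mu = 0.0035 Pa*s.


Q = pi*r^4*dP / (8*mu*L)
r = 0.0045 m, L = 0.32 m
dP = 27 mmHg = 3599.694 Pa
Q = 5.1756e-04 m^3/s


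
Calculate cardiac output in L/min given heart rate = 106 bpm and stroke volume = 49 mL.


CO = HR * SV
CO = 106 * 49 / 1000
CO = 5.194 L/min


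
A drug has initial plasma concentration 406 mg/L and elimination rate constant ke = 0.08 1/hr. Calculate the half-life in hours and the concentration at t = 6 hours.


t_half = ln(2) / ke = 0.693147 / 0.08 = 8.664 hr
C(t) = C0 * exp(-ke*t) = 406 * exp(-0.08*6)
C(6) = 251.2 mg/L


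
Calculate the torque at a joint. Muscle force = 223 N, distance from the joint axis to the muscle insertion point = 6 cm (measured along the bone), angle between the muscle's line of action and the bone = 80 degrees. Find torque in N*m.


Torque = F * d * sin(theta)   (moment arm = d*sin(theta))
d = 6 cm = 0.06 m
Torque = 223 * 0.06 * sin(80)
Torque = 13.18 N*m


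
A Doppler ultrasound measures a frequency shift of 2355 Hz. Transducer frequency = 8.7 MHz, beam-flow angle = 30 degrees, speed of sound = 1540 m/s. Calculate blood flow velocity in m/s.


v = fd * c / (2 * f0 * cos(theta))
v = 2355 * 1540 / (2 * 8.7000e+06 * cos(30))
v = 0.2407 m/s


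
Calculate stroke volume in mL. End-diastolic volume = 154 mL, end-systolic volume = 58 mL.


SV = EDV - ESV
SV = 154 - 58
SV = 96 mL


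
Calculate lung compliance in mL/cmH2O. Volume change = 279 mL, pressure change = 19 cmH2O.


C = dV / dP
C = 279 / 19
C = 14.68 mL/cmH2O


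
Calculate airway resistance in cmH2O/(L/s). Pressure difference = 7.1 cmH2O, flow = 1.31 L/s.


R = dP / flow
R = 7.1 / 1.31
R = 5.42 cmH2O/(L/s)


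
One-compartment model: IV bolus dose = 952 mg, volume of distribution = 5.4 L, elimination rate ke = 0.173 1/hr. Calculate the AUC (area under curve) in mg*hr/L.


C0 = Dose/Vd = 952/5.4 = 176.296 mg/L
AUC = C0/ke = 176.296/0.173
AUC = 1019 mg*hr/L


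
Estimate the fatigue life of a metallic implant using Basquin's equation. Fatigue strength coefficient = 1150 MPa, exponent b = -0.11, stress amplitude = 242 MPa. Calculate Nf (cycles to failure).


sigma_a = sigma_f' * (2Nf)^b
2Nf = (sigma_a/sigma_f')^(1/b)
2Nf = (242/1150)^(1/-0.11)
2Nf = 1423892
Nf = 711946


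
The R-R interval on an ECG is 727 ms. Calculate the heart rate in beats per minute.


HR = 60 / RR_interval(s)
RR = 727 ms = 0.727 s
HR = 60 / 0.727 = 82.53 bpm


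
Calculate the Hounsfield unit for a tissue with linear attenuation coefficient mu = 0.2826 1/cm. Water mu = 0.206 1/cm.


HU = ((mu_tissue - mu_water) / mu_water) * 1000
HU = ((0.2826 - 0.206) / 0.206) * 1000
HU = 371.8


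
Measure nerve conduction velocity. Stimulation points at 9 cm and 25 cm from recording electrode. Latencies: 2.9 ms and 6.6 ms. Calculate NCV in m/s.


Distance = (25 - 9) / 100 = 0.16 m
dt = (6.6 - 2.9) / 1000 = 0.0037 s
NCV = dist / dt = 43.24 m/s


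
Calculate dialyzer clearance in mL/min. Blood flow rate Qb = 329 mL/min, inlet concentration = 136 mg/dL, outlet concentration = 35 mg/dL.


K = Qb * (Cb_in - Cb_out) / Cb_in
K = 329 * (136 - 35) / 136
K = 244.3 mL/min


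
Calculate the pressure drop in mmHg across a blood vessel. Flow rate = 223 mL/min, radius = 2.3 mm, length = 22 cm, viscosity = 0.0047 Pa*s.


dP = 8*mu*L*Q / (pi*r^4)
Q = 223 mL/min = 3.71667e-06 m^3/s
dP = 349.706 Pa = 349.706 / 133.322 mmHg = 2.623 mmHg


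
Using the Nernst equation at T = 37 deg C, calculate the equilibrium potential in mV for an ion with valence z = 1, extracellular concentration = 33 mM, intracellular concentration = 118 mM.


E = (RT/(zF)) * ln(C_out/C_in)
T = 37 + 273.15 = 310.15 K
E = (8.314 * 310.15 / (1 * 96485)) * ln(33/118)
E = -34.05 mV


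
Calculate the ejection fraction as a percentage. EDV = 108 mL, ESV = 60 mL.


SV = EDV - ESV = 108 - 60 = 48 mL
EF = SV/EDV * 100 = 48/108 * 100
EF = 44.44%


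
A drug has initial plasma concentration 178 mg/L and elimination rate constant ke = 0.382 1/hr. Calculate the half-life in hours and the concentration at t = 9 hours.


t_half = ln(2) / ke = 0.693147 / 0.382 = 1.815 hr
C(t) = C0 * exp(-ke*t) = 178 * exp(-0.382*9)
C(9) = 5.719 mg/L


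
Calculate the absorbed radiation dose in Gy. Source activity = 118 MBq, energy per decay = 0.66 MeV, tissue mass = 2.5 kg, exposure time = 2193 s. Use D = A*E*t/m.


A = 118 MBq = 1.1800e+08 Bq
E = 0.66 MeV = 1.05732e-13 J
D = A*E*t/m = 1.1800e+08*1.05732e-13*2193/2.5
D = 0.01094 Gy


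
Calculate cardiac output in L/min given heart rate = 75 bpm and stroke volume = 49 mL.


CO = HR * SV
CO = 75 * 49 / 1000
CO = 3.675 L/min


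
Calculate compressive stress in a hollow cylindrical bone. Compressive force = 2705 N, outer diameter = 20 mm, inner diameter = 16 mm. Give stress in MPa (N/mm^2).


A = pi*(r_o^2 - r_i^2)
r_o = 10 mm, r_i = 8 mm
A = 113.097 mm^2
sigma = F/A = 2705 / 113.097
sigma = 23.92 MPa


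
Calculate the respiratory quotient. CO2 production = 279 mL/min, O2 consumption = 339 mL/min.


RQ = VCO2 / VO2
RQ = 279 / 339
RQ = 0.823


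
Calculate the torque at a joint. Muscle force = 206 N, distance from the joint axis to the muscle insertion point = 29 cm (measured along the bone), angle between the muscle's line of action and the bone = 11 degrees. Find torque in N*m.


Torque = F * d * sin(theta)   (moment arm = d*sin(theta))
d = 29 cm = 0.29 m
Torque = 206 * 0.29 * sin(11)
Torque = 11.4 N*m


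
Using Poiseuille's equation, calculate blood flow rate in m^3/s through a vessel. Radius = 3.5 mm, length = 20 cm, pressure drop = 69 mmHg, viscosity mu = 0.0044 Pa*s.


Q = pi*r^4*dP / (8*mu*L)
r = 0.0035 m, L = 0.2 m
dP = 69 mmHg = 9199.218 Pa
Q = 6.1603e-04 m^3/s


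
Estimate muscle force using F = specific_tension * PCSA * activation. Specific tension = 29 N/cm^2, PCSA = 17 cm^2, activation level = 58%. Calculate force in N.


F = sigma * PCSA * activation
F = 29 * 17 * 0.58
F = 285.9 N


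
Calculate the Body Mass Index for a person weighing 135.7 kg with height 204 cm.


BMI = weight / height^2
height = 204 cm = 2.04 m
BMI = 135.7 / 2.04^2
BMI = 32.61 kg/m^2


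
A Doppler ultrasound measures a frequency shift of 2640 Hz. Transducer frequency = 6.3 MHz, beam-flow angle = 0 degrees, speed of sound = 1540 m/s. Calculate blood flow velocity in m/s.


v = fd * c / (2 * f0 * cos(theta))
v = 2640 * 1540 / (2 * 6.3000e+06 * cos(0))
v = 0.3227 m/s


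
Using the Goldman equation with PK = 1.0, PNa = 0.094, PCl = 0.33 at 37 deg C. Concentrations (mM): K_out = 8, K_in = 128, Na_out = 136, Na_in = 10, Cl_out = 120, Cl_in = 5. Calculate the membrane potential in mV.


Vm = (RT/F)*ln((PK*Ko + PNa*Nao + PCl*Cli)/(PK*Ki + PNa*Nai + PCl*Clo))
Numer = 22.434, Denom = 168.54
Vm = -53.89 mV


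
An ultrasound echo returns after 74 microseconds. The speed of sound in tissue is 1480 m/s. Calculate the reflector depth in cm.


depth = c * t / 2
t = 74 us = 7.4000e-05 s
depth = 1480 * 7.4000e-05 / 2
depth = 0.05476 m = 5.476 cm


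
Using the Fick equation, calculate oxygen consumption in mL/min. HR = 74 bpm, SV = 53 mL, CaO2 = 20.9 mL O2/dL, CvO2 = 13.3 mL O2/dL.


CO = HR*SV = 74*53/1000 = 3.922 L/min
a-v O2 diff = 20.9 - 13.3 = 7.6 mL/dL
VO2 = CO * (CaO2-CvO2) * 10 dL/L
VO2 = 3.922 * 7.6 * 10
VO2 = 298.1 mL/min


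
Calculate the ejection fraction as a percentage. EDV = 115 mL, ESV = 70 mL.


SV = EDV - ESV = 115 - 70 = 45 mL
EF = SV/EDV * 100 = 45/115 * 100
EF = 39.13%


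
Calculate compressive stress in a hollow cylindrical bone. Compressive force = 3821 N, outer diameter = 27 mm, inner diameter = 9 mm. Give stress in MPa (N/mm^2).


A = pi*(r_o^2 - r_i^2)
r_o = 13.5 mm, r_i = 4.5 mm
A = 508.938 mm^2
sigma = F/A = 3821 / 508.938
sigma = 7.508 MPa


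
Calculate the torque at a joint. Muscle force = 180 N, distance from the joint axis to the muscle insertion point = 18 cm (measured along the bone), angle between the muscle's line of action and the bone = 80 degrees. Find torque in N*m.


Torque = F * d * sin(theta)   (moment arm = d*sin(theta))
d = 18 cm = 0.18 m
Torque = 180 * 0.18 * sin(80)
Torque = 31.91 N*m


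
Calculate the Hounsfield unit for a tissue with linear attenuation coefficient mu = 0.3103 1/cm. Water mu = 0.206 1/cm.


HU = ((mu_tissue - mu_water) / mu_water) * 1000
HU = ((0.3103 - 0.206) / 0.206) * 1000
HU = 506.3


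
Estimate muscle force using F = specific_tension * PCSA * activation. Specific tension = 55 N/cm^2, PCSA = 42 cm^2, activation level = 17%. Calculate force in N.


F = sigma * PCSA * activation
F = 55 * 42 * 0.17
F = 392.7 N


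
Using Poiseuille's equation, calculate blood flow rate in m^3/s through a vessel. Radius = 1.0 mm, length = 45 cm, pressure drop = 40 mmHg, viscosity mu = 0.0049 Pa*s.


Q = pi*r^4*dP / (8*mu*L)
r = 0.001 m, L = 0.45 m
dP = 40 mmHg = 5332.88 Pa
Q = 9.4976e-07 m^3/s


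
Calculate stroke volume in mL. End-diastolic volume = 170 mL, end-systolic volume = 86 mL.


SV = EDV - ESV
SV = 170 - 86
SV = 84 mL


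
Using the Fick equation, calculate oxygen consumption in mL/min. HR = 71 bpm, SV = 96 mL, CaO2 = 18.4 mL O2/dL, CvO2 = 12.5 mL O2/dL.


CO = HR*SV = 71*96/1000 = 6.816 L/min
a-v O2 diff = 18.4 - 12.5 = 5.9 mL/dL
VO2 = CO * (CaO2-CvO2) * 10 dL/L
VO2 = 6.816 * 5.9 * 10
VO2 = 402.1 mL/min


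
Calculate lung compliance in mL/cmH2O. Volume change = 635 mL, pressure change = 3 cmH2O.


C = dV / dP
C = 635 / 3
C = 211.7 mL/cmH2O


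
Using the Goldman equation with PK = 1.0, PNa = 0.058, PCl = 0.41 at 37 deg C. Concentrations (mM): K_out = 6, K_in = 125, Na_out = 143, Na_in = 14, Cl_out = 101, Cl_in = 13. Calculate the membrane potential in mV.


Vm = (RT/F)*ln((PK*Ko + PNa*Nao + PCl*Cli)/(PK*Ki + PNa*Nai + PCl*Clo))
Numer = 19.624, Denom = 167.222
Vm = -57.26 mV


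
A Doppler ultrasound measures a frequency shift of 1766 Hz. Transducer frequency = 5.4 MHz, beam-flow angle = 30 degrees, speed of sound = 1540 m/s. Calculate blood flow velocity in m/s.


v = fd * c / (2 * f0 * cos(theta))
v = 1766 * 1540 / (2 * 5.4000e+06 * cos(30))
v = 0.2908 m/s


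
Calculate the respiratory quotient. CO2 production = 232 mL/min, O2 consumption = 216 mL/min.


RQ = VCO2 / VO2
RQ = 232 / 216
RQ = 1.074


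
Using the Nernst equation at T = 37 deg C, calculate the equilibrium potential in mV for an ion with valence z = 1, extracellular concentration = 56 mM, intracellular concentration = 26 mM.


E = (RT/(zF)) * ln(C_out/C_in)
T = 37 + 273.15 = 310.15 K
E = (8.314 * 310.15 / (1 * 96485)) * ln(56/26)
E = 20.51 mV


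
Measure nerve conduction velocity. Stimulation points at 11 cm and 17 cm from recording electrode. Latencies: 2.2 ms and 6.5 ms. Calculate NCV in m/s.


Distance = (17 - 11) / 100 = 0.06 m
dt = (6.5 - 2.2) / 1000 = 0.0043 s
NCV = dist / dt = 13.95 m/s


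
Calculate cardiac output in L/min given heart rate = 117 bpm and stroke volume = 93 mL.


CO = HR * SV
CO = 117 * 93 / 1000
CO = 10.88 L/min


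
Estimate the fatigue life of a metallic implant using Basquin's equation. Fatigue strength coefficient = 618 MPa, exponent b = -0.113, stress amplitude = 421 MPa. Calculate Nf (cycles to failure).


sigma_a = sigma_f' * (2Nf)^b
2Nf = (sigma_a/sigma_f')^(1/b)
2Nf = (421/618)^(1/-0.113)
2Nf = 29.872921
Nf = 14.94


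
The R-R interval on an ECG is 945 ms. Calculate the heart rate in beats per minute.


HR = 60 / RR_interval(s)
RR = 945 ms = 0.945 s
HR = 60 / 0.945 = 63.49 bpm


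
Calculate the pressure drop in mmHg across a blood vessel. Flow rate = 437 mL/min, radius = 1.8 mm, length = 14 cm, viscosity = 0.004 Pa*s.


dP = 8*mu*L*Q / (pi*r^4)
Q = 437 mL/min = 7.28333e-06 m^3/s
dP = 989.391 Pa = 989.391 / 133.322 mmHg = 7.421 mmHg


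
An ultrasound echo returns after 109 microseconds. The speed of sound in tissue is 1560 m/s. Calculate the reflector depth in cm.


depth = c * t / 2
t = 109 us = 1.0900e-04 s
depth = 1560 * 1.0900e-04 / 2
depth = 0.08502 m = 8.502 cm


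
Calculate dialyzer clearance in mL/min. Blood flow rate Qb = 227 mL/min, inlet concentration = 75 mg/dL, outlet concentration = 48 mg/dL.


K = Qb * (Cb_in - Cb_out) / Cb_in
K = 227 * (75 - 48) / 75
K = 81.72 mL/min


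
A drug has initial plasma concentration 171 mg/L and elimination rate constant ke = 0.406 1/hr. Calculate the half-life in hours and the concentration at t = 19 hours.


t_half = ln(2) / ke = 0.693147 / 0.406 = 1.707 hr
C(t) = C0 * exp(-ke*t) = 171 * exp(-0.406*19)
C(19) = 0.07636 mg/L


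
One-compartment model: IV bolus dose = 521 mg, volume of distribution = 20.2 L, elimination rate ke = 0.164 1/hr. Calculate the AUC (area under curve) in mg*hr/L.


C0 = Dose/Vd = 521/20.2 = 25.7921 mg/L
AUC = C0/ke = 25.7921/0.164
AUC = 157.3 mg*hr/L


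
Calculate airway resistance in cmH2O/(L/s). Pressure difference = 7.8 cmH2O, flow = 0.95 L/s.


R = dP / flow
R = 7.8 / 0.95
R = 8.211 cmH2O/(L/s)


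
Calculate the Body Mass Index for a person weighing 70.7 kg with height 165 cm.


BMI = weight / height^2
height = 165 cm = 1.65 m
BMI = 70.7 / 1.65^2
BMI = 25.97 kg/m^2


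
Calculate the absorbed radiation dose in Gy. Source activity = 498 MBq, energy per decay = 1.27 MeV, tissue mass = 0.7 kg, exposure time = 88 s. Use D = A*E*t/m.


A = 498 MBq = 4.9800e+08 Bq
E = 1.27 MeV = 2.03454e-13 J
D = A*E*t/m = 4.9800e+08*2.03454e-13*88/0.7
D = 0.01274 Gy


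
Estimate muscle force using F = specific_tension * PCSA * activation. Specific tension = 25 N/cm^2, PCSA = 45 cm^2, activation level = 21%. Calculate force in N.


F = sigma * PCSA * activation
F = 25 * 45 * 0.21
F = 236.2 N


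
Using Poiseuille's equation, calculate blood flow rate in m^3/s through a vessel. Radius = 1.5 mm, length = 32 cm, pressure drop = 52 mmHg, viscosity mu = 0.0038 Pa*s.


Q = pi*r^4*dP / (8*mu*L)
r = 0.0015 m, L = 0.32 m
dP = 52 mmHg = 6932.744 Pa
Q = 1.1334e-05 m^3/s


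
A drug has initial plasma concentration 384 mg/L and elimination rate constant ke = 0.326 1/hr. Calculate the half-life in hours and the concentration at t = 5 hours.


t_half = ln(2) / ke = 0.693147 / 0.326 = 2.126 hr
C(t) = C0 * exp(-ke*t) = 384 * exp(-0.326*5)
C(5) = 75.24 mg/L


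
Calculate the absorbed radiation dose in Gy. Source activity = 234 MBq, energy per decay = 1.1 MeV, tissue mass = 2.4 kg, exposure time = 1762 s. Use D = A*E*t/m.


A = 234 MBq = 2.3400e+08 Bq
E = 1.1 MeV = 1.7622e-13 J
D = A*E*t/m = 2.3400e+08*1.7622e-13*1762/2.4
D = 0.03027 Gy


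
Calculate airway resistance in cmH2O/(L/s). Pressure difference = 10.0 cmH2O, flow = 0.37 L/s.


R = dP / flow
R = 10.0 / 0.37
R = 27.03 cmH2O/(L/s)


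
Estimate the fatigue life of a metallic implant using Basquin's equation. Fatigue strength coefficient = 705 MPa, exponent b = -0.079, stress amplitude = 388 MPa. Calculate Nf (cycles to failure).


sigma_a = sigma_f' * (2Nf)^b
2Nf = (sigma_a/sigma_f')^(1/b)
2Nf = (388/705)^(1/-0.079)
2Nf = 1918.6906
Nf = 959.3


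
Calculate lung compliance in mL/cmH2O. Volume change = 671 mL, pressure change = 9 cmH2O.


C = dV / dP
C = 671 / 9
C = 74.56 mL/cmH2O


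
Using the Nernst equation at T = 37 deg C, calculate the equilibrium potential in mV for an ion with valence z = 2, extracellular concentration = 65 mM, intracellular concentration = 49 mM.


E = (RT/(zF)) * ln(C_out/C_in)
T = 37 + 273.15 = 310.15 K
E = (8.314 * 310.15 / (2 * 96485)) * ln(65/49)
E = 3.776 mV


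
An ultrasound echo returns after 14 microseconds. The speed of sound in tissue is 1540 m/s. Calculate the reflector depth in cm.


depth = c * t / 2
t = 14 us = 1.4000e-05 s
depth = 1540 * 1.4000e-05 / 2
depth = 0.01078 m = 1.078 cm


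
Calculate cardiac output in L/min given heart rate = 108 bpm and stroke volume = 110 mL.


CO = HR * SV
CO = 108 * 110 / 1000
CO = 11.88 L/min


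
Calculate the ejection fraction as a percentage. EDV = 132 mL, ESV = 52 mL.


SV = EDV - ESV = 132 - 52 = 80 mL
EF = SV/EDV * 100 = 80/132 * 100
EF = 60.61%


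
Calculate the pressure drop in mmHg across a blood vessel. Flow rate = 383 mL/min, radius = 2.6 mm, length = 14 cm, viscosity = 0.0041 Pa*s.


dP = 8*mu*L*Q / (pi*r^4)
Q = 383 mL/min = 6.38333e-06 m^3/s
dP = 204.177 Pa = 204.177 / 133.322 mmHg = 1.531 mmHg


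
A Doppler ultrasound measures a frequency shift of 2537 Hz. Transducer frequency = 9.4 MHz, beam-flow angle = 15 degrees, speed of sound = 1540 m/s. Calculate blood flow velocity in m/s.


v = fd * c / (2 * f0 * cos(theta))
v = 2537 * 1540 / (2 * 9.4000e+06 * cos(15))
v = 0.2151 m/s


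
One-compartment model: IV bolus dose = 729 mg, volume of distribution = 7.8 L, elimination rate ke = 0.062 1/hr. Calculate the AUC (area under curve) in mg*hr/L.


C0 = Dose/Vd = 729/7.8 = 93.4615 mg/L
AUC = C0/ke = 93.4615/0.062
AUC = 1507 mg*hr/L


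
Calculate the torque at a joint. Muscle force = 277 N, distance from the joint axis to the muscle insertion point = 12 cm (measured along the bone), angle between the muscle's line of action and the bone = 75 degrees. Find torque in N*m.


Torque = F * d * sin(theta)   (moment arm = d*sin(theta))
d = 12 cm = 0.12 m
Torque = 277 * 0.12 * sin(75)
Torque = 32.11 N*m


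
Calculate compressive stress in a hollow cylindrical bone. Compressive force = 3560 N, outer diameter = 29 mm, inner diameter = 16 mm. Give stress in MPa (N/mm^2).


A = pi*(r_o^2 - r_i^2)
r_o = 14.5 mm, r_i = 8 mm
A = 459.458 mm^2
sigma = F/A = 3560 / 459.458
sigma = 7.748 MPa


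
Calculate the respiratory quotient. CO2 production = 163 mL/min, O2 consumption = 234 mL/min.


RQ = VCO2 / VO2
RQ = 163 / 234
RQ = 0.6966


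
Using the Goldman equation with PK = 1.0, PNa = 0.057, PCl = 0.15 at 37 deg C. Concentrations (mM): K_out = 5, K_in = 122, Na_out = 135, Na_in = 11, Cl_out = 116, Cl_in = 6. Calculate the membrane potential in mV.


Vm = (RT/F)*ln((PK*Ko + PNa*Nao + PCl*Cli)/(PK*Ki + PNa*Nai + PCl*Clo))
Numer = 13.595, Denom = 140.027
Vm = -62.33 mV


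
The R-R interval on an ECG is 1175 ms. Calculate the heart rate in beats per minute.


HR = 60 / RR_interval(s)
RR = 1175 ms = 1.175 s
HR = 60 / 1.175 = 51.06 bpm


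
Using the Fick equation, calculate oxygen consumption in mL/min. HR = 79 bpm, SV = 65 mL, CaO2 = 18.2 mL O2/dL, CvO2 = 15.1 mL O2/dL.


CO = HR*SV = 79*65/1000 = 5.135 L/min
a-v O2 diff = 18.2 - 15.1 = 3.1 mL/dL
VO2 = CO * (CaO2-CvO2) * 10 dL/L
VO2 = 5.135 * 3.1 * 10
VO2 = 159.2 mL/min


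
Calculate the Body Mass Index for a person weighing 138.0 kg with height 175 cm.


BMI = weight / height^2
height = 175 cm = 1.75 m
BMI = 138.0 / 1.75^2
BMI = 45.06 kg/m^2


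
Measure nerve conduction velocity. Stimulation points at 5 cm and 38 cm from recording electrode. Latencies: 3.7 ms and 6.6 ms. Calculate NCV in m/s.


Distance = (38 - 5) / 100 = 0.33 m
dt = (6.6 - 3.7) / 1000 = 0.0029 s
NCV = dist / dt = 113.8 m/s


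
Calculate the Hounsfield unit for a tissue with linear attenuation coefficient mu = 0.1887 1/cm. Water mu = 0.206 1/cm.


HU = ((mu_tissue - mu_water) / mu_water) * 1000
HU = ((0.1887 - 0.206) / 0.206) * 1000
HU = -83.98


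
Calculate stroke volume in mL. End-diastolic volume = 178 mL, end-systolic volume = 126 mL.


SV = EDV - ESV
SV = 178 - 126
SV = 52 mL


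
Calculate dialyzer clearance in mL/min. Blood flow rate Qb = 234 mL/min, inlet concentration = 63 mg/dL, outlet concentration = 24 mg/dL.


K = Qb * (Cb_in - Cb_out) / Cb_in
K = 234 * (63 - 24) / 63
K = 144.9 mL/min


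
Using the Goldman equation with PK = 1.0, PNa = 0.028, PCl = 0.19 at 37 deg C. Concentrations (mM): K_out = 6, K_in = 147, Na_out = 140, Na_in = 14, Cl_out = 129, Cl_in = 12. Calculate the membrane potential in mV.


Vm = (RT/F)*ln((PK*Ko + PNa*Nao + PCl*Cli)/(PK*Ki + PNa*Nai + PCl*Clo))
Numer = 12.2, Denom = 171.902
Vm = -70.7 mV


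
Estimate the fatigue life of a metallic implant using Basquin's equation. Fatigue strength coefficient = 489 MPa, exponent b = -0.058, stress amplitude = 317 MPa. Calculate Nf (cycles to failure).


sigma_a = sigma_f' * (2Nf)^b
2Nf = (sigma_a/sigma_f')^(1/b)
2Nf = (317/489)^(1/-0.058)
2Nf = 1760.6892
Nf = 880.3


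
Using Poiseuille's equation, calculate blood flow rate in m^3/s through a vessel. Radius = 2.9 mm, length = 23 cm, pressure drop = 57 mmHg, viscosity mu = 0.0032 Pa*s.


Q = pi*r^4*dP / (8*mu*L)
r = 0.0029 m, L = 0.23 m
dP = 57 mmHg = 7599.354 Pa
Q = 2.8678e-04 m^3/s


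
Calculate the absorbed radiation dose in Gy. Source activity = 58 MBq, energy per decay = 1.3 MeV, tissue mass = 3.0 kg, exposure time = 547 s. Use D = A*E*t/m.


A = 58 MBq = 5.8000e+07 Bq
E = 1.3 MeV = 2.0826e-13 J
D = A*E*t/m = 5.8000e+07*2.0826e-13*547/3.0
D = 0.002202 Gy


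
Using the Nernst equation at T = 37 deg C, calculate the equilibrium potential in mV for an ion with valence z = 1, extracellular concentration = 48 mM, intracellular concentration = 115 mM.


E = (RT/(zF)) * ln(C_out/C_in)
T = 37 + 273.15 = 310.15 K
E = (8.314 * 310.15 / (1 * 96485)) * ln(48/115)
E = -23.35 mV


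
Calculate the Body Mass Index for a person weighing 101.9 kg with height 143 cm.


BMI = weight / height^2
height = 143 cm = 1.43 m
BMI = 101.9 / 1.43^2
BMI = 49.83 kg/m^2


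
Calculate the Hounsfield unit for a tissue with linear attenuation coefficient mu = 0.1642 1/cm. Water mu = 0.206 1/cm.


HU = ((mu_tissue - mu_water) / mu_water) * 1000
HU = ((0.1642 - 0.206) / 0.206) * 1000
HU = -202.9


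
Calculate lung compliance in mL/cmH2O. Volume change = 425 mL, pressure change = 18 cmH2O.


C = dV / dP
C = 425 / 18
C = 23.61 mL/cmH2O


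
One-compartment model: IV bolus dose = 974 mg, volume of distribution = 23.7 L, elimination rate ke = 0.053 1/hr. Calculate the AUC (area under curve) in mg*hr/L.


C0 = Dose/Vd = 974/23.7 = 41.097 mg/L
AUC = C0/ke = 41.097/0.053
AUC = 775.4 mg*hr/L


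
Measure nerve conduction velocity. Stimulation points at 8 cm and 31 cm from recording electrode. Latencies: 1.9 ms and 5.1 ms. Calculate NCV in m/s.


Distance = (31 - 8) / 100 = 0.23 m
dt = (5.1 - 1.9) / 1000 = 0.0032 s
NCV = dist / dt = 71.88 m/s
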